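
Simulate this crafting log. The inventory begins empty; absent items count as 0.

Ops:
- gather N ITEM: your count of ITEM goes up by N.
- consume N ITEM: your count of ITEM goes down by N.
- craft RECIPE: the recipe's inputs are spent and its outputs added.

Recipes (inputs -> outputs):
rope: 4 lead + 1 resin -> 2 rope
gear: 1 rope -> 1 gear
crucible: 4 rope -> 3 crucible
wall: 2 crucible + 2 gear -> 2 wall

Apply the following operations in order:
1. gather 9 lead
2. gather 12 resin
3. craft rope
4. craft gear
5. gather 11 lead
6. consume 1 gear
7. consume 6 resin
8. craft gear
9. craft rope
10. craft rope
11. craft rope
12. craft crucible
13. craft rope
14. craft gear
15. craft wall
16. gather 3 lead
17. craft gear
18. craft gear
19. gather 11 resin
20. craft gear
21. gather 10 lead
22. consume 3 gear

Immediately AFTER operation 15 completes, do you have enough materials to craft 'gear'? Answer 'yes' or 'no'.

After 1 (gather 9 lead): lead=9
After 2 (gather 12 resin): lead=9 resin=12
After 3 (craft rope): lead=5 resin=11 rope=2
After 4 (craft gear): gear=1 lead=5 resin=11 rope=1
After 5 (gather 11 lead): gear=1 lead=16 resin=11 rope=1
After 6 (consume 1 gear): lead=16 resin=11 rope=1
After 7 (consume 6 resin): lead=16 resin=5 rope=1
After 8 (craft gear): gear=1 lead=16 resin=5
After 9 (craft rope): gear=1 lead=12 resin=4 rope=2
After 10 (craft rope): gear=1 lead=8 resin=3 rope=4
After 11 (craft rope): gear=1 lead=4 resin=2 rope=6
After 12 (craft crucible): crucible=3 gear=1 lead=4 resin=2 rope=2
After 13 (craft rope): crucible=3 gear=1 resin=1 rope=4
After 14 (craft gear): crucible=3 gear=2 resin=1 rope=3
After 15 (craft wall): crucible=1 resin=1 rope=3 wall=2

Answer: yes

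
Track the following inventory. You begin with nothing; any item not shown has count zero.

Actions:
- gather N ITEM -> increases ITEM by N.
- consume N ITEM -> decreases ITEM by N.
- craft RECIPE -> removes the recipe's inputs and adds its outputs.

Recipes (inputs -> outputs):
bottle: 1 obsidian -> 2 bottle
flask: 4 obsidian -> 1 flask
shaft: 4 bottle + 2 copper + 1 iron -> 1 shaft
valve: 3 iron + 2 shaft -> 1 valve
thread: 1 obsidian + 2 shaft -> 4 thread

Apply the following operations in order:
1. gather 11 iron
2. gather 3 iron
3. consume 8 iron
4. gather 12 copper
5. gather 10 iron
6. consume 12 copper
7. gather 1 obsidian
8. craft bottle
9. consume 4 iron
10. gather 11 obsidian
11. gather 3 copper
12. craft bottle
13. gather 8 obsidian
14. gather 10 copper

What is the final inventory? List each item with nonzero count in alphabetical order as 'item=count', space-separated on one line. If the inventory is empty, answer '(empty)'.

After 1 (gather 11 iron): iron=11
After 2 (gather 3 iron): iron=14
After 3 (consume 8 iron): iron=6
After 4 (gather 12 copper): copper=12 iron=6
After 5 (gather 10 iron): copper=12 iron=16
After 6 (consume 12 copper): iron=16
After 7 (gather 1 obsidian): iron=16 obsidian=1
After 8 (craft bottle): bottle=2 iron=16
After 9 (consume 4 iron): bottle=2 iron=12
After 10 (gather 11 obsidian): bottle=2 iron=12 obsidian=11
After 11 (gather 3 copper): bottle=2 copper=3 iron=12 obsidian=11
After 12 (craft bottle): bottle=4 copper=3 iron=12 obsidian=10
After 13 (gather 8 obsidian): bottle=4 copper=3 iron=12 obsidian=18
After 14 (gather 10 copper): bottle=4 copper=13 iron=12 obsidian=18

Answer: bottle=4 copper=13 iron=12 obsidian=18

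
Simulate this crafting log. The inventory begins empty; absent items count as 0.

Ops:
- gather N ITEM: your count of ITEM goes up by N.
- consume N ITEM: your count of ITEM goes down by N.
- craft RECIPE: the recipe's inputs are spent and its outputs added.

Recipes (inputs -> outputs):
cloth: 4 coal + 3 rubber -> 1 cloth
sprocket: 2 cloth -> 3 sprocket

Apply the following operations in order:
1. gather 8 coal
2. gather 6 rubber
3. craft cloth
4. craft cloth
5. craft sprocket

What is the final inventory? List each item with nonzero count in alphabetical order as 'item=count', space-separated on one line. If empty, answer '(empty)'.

Answer: sprocket=3

Derivation:
After 1 (gather 8 coal): coal=8
After 2 (gather 6 rubber): coal=8 rubber=6
After 3 (craft cloth): cloth=1 coal=4 rubber=3
After 4 (craft cloth): cloth=2
After 5 (craft sprocket): sprocket=3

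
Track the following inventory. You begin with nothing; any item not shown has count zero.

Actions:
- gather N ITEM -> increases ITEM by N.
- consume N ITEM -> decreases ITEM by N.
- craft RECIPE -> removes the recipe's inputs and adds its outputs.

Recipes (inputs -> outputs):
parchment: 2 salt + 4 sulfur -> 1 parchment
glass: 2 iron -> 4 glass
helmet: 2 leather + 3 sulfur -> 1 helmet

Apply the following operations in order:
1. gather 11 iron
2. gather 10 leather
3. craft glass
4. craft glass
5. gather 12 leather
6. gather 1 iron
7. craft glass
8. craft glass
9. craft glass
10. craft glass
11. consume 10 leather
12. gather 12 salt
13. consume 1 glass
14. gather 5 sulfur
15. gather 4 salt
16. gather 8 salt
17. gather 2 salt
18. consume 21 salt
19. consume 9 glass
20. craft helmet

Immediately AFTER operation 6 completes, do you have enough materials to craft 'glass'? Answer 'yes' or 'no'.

Answer: yes

Derivation:
After 1 (gather 11 iron): iron=11
After 2 (gather 10 leather): iron=11 leather=10
After 3 (craft glass): glass=4 iron=9 leather=10
After 4 (craft glass): glass=8 iron=7 leather=10
After 5 (gather 12 leather): glass=8 iron=7 leather=22
After 6 (gather 1 iron): glass=8 iron=8 leather=22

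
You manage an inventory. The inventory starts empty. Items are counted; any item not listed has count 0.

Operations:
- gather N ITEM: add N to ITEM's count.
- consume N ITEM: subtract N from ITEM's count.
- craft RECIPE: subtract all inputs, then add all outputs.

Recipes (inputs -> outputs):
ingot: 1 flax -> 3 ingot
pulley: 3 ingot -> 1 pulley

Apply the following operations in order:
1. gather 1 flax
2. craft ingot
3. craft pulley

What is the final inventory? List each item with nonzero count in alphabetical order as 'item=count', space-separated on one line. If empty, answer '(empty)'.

After 1 (gather 1 flax): flax=1
After 2 (craft ingot): ingot=3
After 3 (craft pulley): pulley=1

Answer: pulley=1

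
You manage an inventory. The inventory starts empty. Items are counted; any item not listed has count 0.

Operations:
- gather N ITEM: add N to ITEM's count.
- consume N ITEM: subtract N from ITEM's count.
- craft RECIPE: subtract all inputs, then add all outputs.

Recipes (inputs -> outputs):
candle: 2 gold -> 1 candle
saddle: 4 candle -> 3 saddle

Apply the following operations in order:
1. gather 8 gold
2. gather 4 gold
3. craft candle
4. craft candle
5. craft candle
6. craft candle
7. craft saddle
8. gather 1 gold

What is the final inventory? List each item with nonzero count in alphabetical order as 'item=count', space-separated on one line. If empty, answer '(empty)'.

After 1 (gather 8 gold): gold=8
After 2 (gather 4 gold): gold=12
After 3 (craft candle): candle=1 gold=10
After 4 (craft candle): candle=2 gold=8
After 5 (craft candle): candle=3 gold=6
After 6 (craft candle): candle=4 gold=4
After 7 (craft saddle): gold=4 saddle=3
After 8 (gather 1 gold): gold=5 saddle=3

Answer: gold=5 saddle=3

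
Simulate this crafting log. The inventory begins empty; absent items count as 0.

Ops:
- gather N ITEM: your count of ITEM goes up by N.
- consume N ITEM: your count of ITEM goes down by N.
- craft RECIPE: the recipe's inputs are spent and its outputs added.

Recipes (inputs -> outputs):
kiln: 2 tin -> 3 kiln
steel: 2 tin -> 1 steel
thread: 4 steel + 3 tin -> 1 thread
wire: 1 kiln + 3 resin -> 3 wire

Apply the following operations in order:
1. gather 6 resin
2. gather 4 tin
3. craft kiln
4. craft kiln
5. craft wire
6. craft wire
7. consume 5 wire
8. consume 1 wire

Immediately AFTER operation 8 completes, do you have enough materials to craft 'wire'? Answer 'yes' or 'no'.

After 1 (gather 6 resin): resin=6
After 2 (gather 4 tin): resin=6 tin=4
After 3 (craft kiln): kiln=3 resin=6 tin=2
After 4 (craft kiln): kiln=6 resin=6
After 5 (craft wire): kiln=5 resin=3 wire=3
After 6 (craft wire): kiln=4 wire=6
After 7 (consume 5 wire): kiln=4 wire=1
After 8 (consume 1 wire): kiln=4

Answer: no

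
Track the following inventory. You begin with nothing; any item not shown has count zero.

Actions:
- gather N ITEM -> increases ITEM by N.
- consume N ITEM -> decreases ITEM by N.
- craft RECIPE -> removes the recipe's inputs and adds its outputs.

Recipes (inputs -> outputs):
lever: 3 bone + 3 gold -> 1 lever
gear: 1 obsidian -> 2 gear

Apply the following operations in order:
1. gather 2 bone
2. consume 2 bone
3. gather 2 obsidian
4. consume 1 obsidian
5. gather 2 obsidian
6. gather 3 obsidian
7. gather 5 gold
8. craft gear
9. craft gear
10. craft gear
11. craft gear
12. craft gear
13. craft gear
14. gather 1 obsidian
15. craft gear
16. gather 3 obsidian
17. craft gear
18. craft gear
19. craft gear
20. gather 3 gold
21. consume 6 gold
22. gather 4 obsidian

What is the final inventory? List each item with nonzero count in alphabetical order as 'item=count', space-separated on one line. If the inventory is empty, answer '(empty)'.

Answer: gear=20 gold=2 obsidian=4

Derivation:
After 1 (gather 2 bone): bone=2
After 2 (consume 2 bone): (empty)
After 3 (gather 2 obsidian): obsidian=2
After 4 (consume 1 obsidian): obsidian=1
After 5 (gather 2 obsidian): obsidian=3
After 6 (gather 3 obsidian): obsidian=6
After 7 (gather 5 gold): gold=5 obsidian=6
After 8 (craft gear): gear=2 gold=5 obsidian=5
After 9 (craft gear): gear=4 gold=5 obsidian=4
After 10 (craft gear): gear=6 gold=5 obsidian=3
After 11 (craft gear): gear=8 gold=5 obsidian=2
After 12 (craft gear): gear=10 gold=5 obsidian=1
After 13 (craft gear): gear=12 gold=5
After 14 (gather 1 obsidian): gear=12 gold=5 obsidian=1
After 15 (craft gear): gear=14 gold=5
After 16 (gather 3 obsidian): gear=14 gold=5 obsidian=3
After 17 (craft gear): gear=16 gold=5 obsidian=2
After 18 (craft gear): gear=18 gold=5 obsidian=1
After 19 (craft gear): gear=20 gold=5
After 20 (gather 3 gold): gear=20 gold=8
After 21 (consume 6 gold): gear=20 gold=2
After 22 (gather 4 obsidian): gear=20 gold=2 obsidian=4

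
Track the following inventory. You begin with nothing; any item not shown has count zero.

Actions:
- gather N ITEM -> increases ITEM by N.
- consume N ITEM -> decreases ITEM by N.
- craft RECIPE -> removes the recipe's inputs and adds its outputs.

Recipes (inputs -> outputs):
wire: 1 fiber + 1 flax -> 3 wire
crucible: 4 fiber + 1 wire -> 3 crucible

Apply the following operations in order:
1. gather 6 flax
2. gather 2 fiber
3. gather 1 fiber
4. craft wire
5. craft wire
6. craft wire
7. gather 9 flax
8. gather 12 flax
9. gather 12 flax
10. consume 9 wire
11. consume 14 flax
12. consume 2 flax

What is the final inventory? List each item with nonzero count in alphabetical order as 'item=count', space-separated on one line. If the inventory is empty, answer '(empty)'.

Answer: flax=20

Derivation:
After 1 (gather 6 flax): flax=6
After 2 (gather 2 fiber): fiber=2 flax=6
After 3 (gather 1 fiber): fiber=3 flax=6
After 4 (craft wire): fiber=2 flax=5 wire=3
After 5 (craft wire): fiber=1 flax=4 wire=6
After 6 (craft wire): flax=3 wire=9
After 7 (gather 9 flax): flax=12 wire=9
After 8 (gather 12 flax): flax=24 wire=9
After 9 (gather 12 flax): flax=36 wire=9
After 10 (consume 9 wire): flax=36
After 11 (consume 14 flax): flax=22
After 12 (consume 2 flax): flax=20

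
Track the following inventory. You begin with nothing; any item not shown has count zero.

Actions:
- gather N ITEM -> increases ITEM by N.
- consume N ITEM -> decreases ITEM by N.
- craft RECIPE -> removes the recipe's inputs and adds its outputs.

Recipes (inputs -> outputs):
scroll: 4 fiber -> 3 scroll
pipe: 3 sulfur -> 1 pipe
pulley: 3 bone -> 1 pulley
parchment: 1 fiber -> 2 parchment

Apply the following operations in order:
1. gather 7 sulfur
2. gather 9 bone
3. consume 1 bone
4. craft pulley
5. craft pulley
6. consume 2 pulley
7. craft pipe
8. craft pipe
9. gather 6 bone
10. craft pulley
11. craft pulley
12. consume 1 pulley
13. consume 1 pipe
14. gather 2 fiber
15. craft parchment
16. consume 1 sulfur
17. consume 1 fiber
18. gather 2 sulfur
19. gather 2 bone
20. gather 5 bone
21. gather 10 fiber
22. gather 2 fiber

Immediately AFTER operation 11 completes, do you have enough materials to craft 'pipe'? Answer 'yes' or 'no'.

Answer: no

Derivation:
After 1 (gather 7 sulfur): sulfur=7
After 2 (gather 9 bone): bone=9 sulfur=7
After 3 (consume 1 bone): bone=8 sulfur=7
After 4 (craft pulley): bone=5 pulley=1 sulfur=7
After 5 (craft pulley): bone=2 pulley=2 sulfur=7
After 6 (consume 2 pulley): bone=2 sulfur=7
After 7 (craft pipe): bone=2 pipe=1 sulfur=4
After 8 (craft pipe): bone=2 pipe=2 sulfur=1
After 9 (gather 6 bone): bone=8 pipe=2 sulfur=1
After 10 (craft pulley): bone=5 pipe=2 pulley=1 sulfur=1
After 11 (craft pulley): bone=2 pipe=2 pulley=2 sulfur=1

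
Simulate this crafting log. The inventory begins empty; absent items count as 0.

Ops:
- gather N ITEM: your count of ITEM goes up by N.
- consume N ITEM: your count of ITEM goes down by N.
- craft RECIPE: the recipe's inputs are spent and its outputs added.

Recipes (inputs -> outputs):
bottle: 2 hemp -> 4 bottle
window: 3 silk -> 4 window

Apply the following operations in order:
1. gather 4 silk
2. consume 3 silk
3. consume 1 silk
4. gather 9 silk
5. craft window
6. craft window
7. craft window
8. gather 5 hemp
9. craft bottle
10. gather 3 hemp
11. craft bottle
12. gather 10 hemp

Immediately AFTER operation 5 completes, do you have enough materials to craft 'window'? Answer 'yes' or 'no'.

After 1 (gather 4 silk): silk=4
After 2 (consume 3 silk): silk=1
After 3 (consume 1 silk): (empty)
After 4 (gather 9 silk): silk=9
After 5 (craft window): silk=6 window=4

Answer: yes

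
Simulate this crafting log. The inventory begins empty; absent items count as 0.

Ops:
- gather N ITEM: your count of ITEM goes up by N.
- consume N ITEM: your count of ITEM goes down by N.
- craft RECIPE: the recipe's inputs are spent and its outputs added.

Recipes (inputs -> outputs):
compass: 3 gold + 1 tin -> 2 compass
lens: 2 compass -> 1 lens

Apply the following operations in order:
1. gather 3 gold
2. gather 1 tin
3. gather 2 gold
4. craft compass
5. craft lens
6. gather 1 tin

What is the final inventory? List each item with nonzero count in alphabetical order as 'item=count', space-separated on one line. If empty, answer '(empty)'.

Answer: gold=2 lens=1 tin=1

Derivation:
After 1 (gather 3 gold): gold=3
After 2 (gather 1 tin): gold=3 tin=1
After 3 (gather 2 gold): gold=5 tin=1
After 4 (craft compass): compass=2 gold=2
After 5 (craft lens): gold=2 lens=1
After 6 (gather 1 tin): gold=2 lens=1 tin=1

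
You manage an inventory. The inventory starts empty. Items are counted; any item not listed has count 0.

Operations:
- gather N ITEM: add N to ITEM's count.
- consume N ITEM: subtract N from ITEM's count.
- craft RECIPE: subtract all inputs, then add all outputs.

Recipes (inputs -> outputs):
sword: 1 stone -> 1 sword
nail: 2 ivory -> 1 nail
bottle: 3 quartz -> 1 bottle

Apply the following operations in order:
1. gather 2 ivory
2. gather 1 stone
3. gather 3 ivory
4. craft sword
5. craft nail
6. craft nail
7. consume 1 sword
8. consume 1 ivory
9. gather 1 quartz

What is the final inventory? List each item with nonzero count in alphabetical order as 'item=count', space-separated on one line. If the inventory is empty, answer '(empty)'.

After 1 (gather 2 ivory): ivory=2
After 2 (gather 1 stone): ivory=2 stone=1
After 3 (gather 3 ivory): ivory=5 stone=1
After 4 (craft sword): ivory=5 sword=1
After 5 (craft nail): ivory=3 nail=1 sword=1
After 6 (craft nail): ivory=1 nail=2 sword=1
After 7 (consume 1 sword): ivory=1 nail=2
After 8 (consume 1 ivory): nail=2
After 9 (gather 1 quartz): nail=2 quartz=1

Answer: nail=2 quartz=1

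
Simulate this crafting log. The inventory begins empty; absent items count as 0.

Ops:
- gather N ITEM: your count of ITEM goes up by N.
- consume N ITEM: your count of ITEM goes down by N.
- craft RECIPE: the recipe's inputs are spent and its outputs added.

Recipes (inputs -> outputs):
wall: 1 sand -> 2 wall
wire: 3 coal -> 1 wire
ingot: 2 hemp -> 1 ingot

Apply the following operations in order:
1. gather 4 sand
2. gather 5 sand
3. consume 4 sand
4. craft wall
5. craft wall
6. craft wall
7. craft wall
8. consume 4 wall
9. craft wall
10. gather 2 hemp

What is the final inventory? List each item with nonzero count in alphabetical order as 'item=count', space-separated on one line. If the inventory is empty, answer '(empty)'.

Answer: hemp=2 wall=6

Derivation:
After 1 (gather 4 sand): sand=4
After 2 (gather 5 sand): sand=9
After 3 (consume 4 sand): sand=5
After 4 (craft wall): sand=4 wall=2
After 5 (craft wall): sand=3 wall=4
After 6 (craft wall): sand=2 wall=6
After 7 (craft wall): sand=1 wall=8
After 8 (consume 4 wall): sand=1 wall=4
After 9 (craft wall): wall=6
After 10 (gather 2 hemp): hemp=2 wall=6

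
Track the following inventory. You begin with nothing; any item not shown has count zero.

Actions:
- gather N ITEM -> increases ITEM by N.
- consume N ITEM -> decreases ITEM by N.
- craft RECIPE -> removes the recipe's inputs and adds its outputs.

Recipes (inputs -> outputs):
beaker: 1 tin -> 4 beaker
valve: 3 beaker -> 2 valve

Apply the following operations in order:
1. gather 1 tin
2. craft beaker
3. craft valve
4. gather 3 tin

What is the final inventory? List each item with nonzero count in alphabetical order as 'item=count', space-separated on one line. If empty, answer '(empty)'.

After 1 (gather 1 tin): tin=1
After 2 (craft beaker): beaker=4
After 3 (craft valve): beaker=1 valve=2
After 4 (gather 3 tin): beaker=1 tin=3 valve=2

Answer: beaker=1 tin=3 valve=2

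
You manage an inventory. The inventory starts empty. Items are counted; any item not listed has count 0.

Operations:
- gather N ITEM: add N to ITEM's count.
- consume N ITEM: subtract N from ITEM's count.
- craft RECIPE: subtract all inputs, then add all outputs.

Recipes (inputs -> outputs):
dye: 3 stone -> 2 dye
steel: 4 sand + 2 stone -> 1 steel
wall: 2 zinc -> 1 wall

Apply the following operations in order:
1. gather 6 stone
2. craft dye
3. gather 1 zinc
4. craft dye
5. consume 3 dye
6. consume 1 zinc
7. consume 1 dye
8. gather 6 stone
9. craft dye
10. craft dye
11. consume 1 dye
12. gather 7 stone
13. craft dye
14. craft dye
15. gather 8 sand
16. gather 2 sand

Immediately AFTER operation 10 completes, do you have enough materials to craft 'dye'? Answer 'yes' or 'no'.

After 1 (gather 6 stone): stone=6
After 2 (craft dye): dye=2 stone=3
After 3 (gather 1 zinc): dye=2 stone=3 zinc=1
After 4 (craft dye): dye=4 zinc=1
After 5 (consume 3 dye): dye=1 zinc=1
After 6 (consume 1 zinc): dye=1
After 7 (consume 1 dye): (empty)
After 8 (gather 6 stone): stone=6
After 9 (craft dye): dye=2 stone=3
After 10 (craft dye): dye=4

Answer: no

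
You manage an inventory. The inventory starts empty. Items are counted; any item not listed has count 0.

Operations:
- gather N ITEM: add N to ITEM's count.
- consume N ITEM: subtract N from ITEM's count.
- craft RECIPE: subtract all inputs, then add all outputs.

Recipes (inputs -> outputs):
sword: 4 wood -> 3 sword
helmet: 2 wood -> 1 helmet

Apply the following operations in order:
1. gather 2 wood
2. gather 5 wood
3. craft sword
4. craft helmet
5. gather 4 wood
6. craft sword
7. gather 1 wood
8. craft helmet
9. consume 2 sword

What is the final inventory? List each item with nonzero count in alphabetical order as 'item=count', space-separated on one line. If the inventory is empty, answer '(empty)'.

Answer: helmet=2 sword=4

Derivation:
After 1 (gather 2 wood): wood=2
After 2 (gather 5 wood): wood=7
After 3 (craft sword): sword=3 wood=3
After 4 (craft helmet): helmet=1 sword=3 wood=1
After 5 (gather 4 wood): helmet=1 sword=3 wood=5
After 6 (craft sword): helmet=1 sword=6 wood=1
After 7 (gather 1 wood): helmet=1 sword=6 wood=2
After 8 (craft helmet): helmet=2 sword=6
After 9 (consume 2 sword): helmet=2 sword=4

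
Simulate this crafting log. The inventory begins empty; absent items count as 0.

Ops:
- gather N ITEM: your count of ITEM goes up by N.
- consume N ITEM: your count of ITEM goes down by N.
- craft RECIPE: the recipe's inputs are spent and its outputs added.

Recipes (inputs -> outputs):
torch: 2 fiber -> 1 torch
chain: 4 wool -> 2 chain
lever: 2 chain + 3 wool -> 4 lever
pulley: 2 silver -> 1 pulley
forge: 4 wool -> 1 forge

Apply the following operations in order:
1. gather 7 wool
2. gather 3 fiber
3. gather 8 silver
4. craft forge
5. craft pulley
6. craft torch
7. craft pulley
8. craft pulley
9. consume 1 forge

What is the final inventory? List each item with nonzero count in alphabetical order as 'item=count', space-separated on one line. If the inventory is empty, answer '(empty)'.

After 1 (gather 7 wool): wool=7
After 2 (gather 3 fiber): fiber=3 wool=7
After 3 (gather 8 silver): fiber=3 silver=8 wool=7
After 4 (craft forge): fiber=3 forge=1 silver=8 wool=3
After 5 (craft pulley): fiber=3 forge=1 pulley=1 silver=6 wool=3
After 6 (craft torch): fiber=1 forge=1 pulley=1 silver=6 torch=1 wool=3
After 7 (craft pulley): fiber=1 forge=1 pulley=2 silver=4 torch=1 wool=3
After 8 (craft pulley): fiber=1 forge=1 pulley=3 silver=2 torch=1 wool=3
After 9 (consume 1 forge): fiber=1 pulley=3 silver=2 torch=1 wool=3

Answer: fiber=1 pulley=3 silver=2 torch=1 wool=3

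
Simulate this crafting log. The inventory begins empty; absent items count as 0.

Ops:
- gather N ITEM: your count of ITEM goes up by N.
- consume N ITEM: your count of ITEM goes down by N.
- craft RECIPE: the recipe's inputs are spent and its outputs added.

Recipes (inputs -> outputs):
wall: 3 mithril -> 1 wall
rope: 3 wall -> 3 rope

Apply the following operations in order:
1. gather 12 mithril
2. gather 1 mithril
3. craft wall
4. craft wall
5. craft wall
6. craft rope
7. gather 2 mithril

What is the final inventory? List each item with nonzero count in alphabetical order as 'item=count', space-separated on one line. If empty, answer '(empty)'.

Answer: mithril=6 rope=3

Derivation:
After 1 (gather 12 mithril): mithril=12
After 2 (gather 1 mithril): mithril=13
After 3 (craft wall): mithril=10 wall=1
After 4 (craft wall): mithril=7 wall=2
After 5 (craft wall): mithril=4 wall=3
After 6 (craft rope): mithril=4 rope=3
After 7 (gather 2 mithril): mithril=6 rope=3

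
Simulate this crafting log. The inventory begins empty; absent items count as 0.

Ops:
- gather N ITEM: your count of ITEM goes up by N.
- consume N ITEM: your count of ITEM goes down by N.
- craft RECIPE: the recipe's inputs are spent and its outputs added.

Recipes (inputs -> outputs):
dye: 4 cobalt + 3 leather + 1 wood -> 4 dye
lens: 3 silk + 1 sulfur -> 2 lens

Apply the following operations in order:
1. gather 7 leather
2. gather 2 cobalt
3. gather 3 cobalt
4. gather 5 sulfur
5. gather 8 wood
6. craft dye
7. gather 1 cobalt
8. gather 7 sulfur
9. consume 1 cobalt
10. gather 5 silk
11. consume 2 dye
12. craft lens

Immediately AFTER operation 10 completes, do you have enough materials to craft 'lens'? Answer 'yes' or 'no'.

After 1 (gather 7 leather): leather=7
After 2 (gather 2 cobalt): cobalt=2 leather=7
After 3 (gather 3 cobalt): cobalt=5 leather=7
After 4 (gather 5 sulfur): cobalt=5 leather=7 sulfur=5
After 5 (gather 8 wood): cobalt=5 leather=7 sulfur=5 wood=8
After 6 (craft dye): cobalt=1 dye=4 leather=4 sulfur=5 wood=7
After 7 (gather 1 cobalt): cobalt=2 dye=4 leather=4 sulfur=5 wood=7
After 8 (gather 7 sulfur): cobalt=2 dye=4 leather=4 sulfur=12 wood=7
After 9 (consume 1 cobalt): cobalt=1 dye=4 leather=4 sulfur=12 wood=7
After 10 (gather 5 silk): cobalt=1 dye=4 leather=4 silk=5 sulfur=12 wood=7

Answer: yes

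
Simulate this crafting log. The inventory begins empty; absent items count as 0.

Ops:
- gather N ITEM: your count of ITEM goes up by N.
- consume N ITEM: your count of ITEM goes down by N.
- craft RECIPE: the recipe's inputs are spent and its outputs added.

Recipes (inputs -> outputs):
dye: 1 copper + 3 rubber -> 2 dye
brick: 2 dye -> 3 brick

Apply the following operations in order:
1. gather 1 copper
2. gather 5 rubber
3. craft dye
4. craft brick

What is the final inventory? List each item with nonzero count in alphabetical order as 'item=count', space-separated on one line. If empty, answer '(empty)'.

After 1 (gather 1 copper): copper=1
After 2 (gather 5 rubber): copper=1 rubber=5
After 3 (craft dye): dye=2 rubber=2
After 4 (craft brick): brick=3 rubber=2

Answer: brick=3 rubber=2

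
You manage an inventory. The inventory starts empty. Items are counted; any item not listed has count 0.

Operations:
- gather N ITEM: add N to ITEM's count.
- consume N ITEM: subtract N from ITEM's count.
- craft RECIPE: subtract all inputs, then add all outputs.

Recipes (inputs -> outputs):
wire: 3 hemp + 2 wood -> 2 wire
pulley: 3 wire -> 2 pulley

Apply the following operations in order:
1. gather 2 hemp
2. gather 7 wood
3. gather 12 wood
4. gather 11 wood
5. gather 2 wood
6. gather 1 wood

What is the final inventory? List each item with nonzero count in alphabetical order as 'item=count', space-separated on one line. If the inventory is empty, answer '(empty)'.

After 1 (gather 2 hemp): hemp=2
After 2 (gather 7 wood): hemp=2 wood=7
After 3 (gather 12 wood): hemp=2 wood=19
After 4 (gather 11 wood): hemp=2 wood=30
After 5 (gather 2 wood): hemp=2 wood=32
After 6 (gather 1 wood): hemp=2 wood=33

Answer: hemp=2 wood=33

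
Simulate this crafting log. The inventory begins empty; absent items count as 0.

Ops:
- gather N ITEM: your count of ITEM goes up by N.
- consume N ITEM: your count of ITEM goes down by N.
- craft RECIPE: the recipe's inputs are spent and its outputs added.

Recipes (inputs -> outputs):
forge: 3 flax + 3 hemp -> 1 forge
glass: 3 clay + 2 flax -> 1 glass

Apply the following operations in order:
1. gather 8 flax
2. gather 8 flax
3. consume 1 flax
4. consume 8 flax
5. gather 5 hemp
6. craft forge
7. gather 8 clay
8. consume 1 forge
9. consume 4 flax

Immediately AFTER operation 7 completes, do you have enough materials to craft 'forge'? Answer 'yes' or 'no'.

Answer: no

Derivation:
After 1 (gather 8 flax): flax=8
After 2 (gather 8 flax): flax=16
After 3 (consume 1 flax): flax=15
After 4 (consume 8 flax): flax=7
After 5 (gather 5 hemp): flax=7 hemp=5
After 6 (craft forge): flax=4 forge=1 hemp=2
After 7 (gather 8 clay): clay=8 flax=4 forge=1 hemp=2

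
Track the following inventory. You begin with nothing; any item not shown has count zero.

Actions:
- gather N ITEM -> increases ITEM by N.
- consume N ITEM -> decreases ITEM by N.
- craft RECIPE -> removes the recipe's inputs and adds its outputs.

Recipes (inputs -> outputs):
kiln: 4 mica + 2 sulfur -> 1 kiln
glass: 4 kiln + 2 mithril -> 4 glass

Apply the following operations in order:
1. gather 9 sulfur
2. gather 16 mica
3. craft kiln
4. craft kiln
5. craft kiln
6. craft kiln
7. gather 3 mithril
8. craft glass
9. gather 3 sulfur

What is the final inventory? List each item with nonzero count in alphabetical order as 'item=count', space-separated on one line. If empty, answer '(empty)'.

Answer: glass=4 mithril=1 sulfur=4

Derivation:
After 1 (gather 9 sulfur): sulfur=9
After 2 (gather 16 mica): mica=16 sulfur=9
After 3 (craft kiln): kiln=1 mica=12 sulfur=7
After 4 (craft kiln): kiln=2 mica=8 sulfur=5
After 5 (craft kiln): kiln=3 mica=4 sulfur=3
After 6 (craft kiln): kiln=4 sulfur=1
After 7 (gather 3 mithril): kiln=4 mithril=3 sulfur=1
After 8 (craft glass): glass=4 mithril=1 sulfur=1
After 9 (gather 3 sulfur): glass=4 mithril=1 sulfur=4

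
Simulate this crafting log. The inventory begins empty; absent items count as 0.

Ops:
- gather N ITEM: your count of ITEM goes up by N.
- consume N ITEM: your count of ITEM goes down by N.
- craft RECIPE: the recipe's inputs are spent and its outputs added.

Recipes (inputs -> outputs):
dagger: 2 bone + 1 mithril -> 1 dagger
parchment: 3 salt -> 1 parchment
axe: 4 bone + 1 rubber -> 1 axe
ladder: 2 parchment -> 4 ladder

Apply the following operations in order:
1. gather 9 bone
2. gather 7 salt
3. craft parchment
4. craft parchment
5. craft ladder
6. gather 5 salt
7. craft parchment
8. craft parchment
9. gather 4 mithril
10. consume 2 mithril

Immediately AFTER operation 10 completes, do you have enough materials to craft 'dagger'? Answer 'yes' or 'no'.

After 1 (gather 9 bone): bone=9
After 2 (gather 7 salt): bone=9 salt=7
After 3 (craft parchment): bone=9 parchment=1 salt=4
After 4 (craft parchment): bone=9 parchment=2 salt=1
After 5 (craft ladder): bone=9 ladder=4 salt=1
After 6 (gather 5 salt): bone=9 ladder=4 salt=6
After 7 (craft parchment): bone=9 ladder=4 parchment=1 salt=3
After 8 (craft parchment): bone=9 ladder=4 parchment=2
After 9 (gather 4 mithril): bone=9 ladder=4 mithril=4 parchment=2
After 10 (consume 2 mithril): bone=9 ladder=4 mithril=2 parchment=2

Answer: yes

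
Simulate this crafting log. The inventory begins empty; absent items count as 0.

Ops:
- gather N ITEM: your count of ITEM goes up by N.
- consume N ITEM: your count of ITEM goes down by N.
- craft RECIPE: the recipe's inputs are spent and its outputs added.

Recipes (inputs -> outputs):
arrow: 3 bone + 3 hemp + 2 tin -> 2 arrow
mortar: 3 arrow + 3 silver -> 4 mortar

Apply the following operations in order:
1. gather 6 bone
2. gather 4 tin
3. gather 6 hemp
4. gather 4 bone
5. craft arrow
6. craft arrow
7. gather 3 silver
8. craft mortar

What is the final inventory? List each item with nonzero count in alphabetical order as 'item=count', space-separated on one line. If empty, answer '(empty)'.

Answer: arrow=1 bone=4 mortar=4

Derivation:
After 1 (gather 6 bone): bone=6
After 2 (gather 4 tin): bone=6 tin=4
After 3 (gather 6 hemp): bone=6 hemp=6 tin=4
After 4 (gather 4 bone): bone=10 hemp=6 tin=4
After 5 (craft arrow): arrow=2 bone=7 hemp=3 tin=2
After 6 (craft arrow): arrow=4 bone=4
After 7 (gather 3 silver): arrow=4 bone=4 silver=3
After 8 (craft mortar): arrow=1 bone=4 mortar=4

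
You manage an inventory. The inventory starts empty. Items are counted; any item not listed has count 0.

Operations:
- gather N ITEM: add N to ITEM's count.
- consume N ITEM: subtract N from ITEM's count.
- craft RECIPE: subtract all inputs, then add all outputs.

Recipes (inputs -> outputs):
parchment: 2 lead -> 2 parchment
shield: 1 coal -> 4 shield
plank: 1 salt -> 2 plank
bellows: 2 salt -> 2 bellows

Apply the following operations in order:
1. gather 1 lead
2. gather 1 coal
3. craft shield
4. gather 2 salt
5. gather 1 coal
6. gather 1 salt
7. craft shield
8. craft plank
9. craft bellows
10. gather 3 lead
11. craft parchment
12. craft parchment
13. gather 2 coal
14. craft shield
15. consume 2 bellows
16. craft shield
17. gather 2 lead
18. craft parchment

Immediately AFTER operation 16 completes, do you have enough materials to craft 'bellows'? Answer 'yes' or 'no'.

Answer: no

Derivation:
After 1 (gather 1 lead): lead=1
After 2 (gather 1 coal): coal=1 lead=1
After 3 (craft shield): lead=1 shield=4
After 4 (gather 2 salt): lead=1 salt=2 shield=4
After 5 (gather 1 coal): coal=1 lead=1 salt=2 shield=4
After 6 (gather 1 salt): coal=1 lead=1 salt=3 shield=4
After 7 (craft shield): lead=1 salt=3 shield=8
After 8 (craft plank): lead=1 plank=2 salt=2 shield=8
After 9 (craft bellows): bellows=2 lead=1 plank=2 shield=8
After 10 (gather 3 lead): bellows=2 lead=4 plank=2 shield=8
After 11 (craft parchment): bellows=2 lead=2 parchment=2 plank=2 shield=8
After 12 (craft parchment): bellows=2 parchment=4 plank=2 shield=8
After 13 (gather 2 coal): bellows=2 coal=2 parchment=4 plank=2 shield=8
After 14 (craft shield): bellows=2 coal=1 parchment=4 plank=2 shield=12
After 15 (consume 2 bellows): coal=1 parchment=4 plank=2 shield=12
After 16 (craft shield): parchment=4 plank=2 shield=16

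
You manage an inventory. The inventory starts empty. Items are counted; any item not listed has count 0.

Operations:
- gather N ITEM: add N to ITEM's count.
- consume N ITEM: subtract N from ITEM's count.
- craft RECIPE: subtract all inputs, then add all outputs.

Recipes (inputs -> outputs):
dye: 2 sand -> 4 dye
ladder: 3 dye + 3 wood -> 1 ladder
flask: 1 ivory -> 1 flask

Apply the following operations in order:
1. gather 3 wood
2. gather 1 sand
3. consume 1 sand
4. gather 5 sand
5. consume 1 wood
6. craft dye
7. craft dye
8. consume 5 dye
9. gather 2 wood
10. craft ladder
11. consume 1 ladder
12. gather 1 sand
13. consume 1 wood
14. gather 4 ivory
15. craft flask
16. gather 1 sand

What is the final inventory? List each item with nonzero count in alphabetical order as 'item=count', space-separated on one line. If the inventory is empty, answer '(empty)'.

Answer: flask=1 ivory=3 sand=3

Derivation:
After 1 (gather 3 wood): wood=3
After 2 (gather 1 sand): sand=1 wood=3
After 3 (consume 1 sand): wood=3
After 4 (gather 5 sand): sand=5 wood=3
After 5 (consume 1 wood): sand=5 wood=2
After 6 (craft dye): dye=4 sand=3 wood=2
After 7 (craft dye): dye=8 sand=1 wood=2
After 8 (consume 5 dye): dye=3 sand=1 wood=2
After 9 (gather 2 wood): dye=3 sand=1 wood=4
After 10 (craft ladder): ladder=1 sand=1 wood=1
After 11 (consume 1 ladder): sand=1 wood=1
After 12 (gather 1 sand): sand=2 wood=1
After 13 (consume 1 wood): sand=2
After 14 (gather 4 ivory): ivory=4 sand=2
After 15 (craft flask): flask=1 ivory=3 sand=2
After 16 (gather 1 sand): flask=1 ivory=3 sand=3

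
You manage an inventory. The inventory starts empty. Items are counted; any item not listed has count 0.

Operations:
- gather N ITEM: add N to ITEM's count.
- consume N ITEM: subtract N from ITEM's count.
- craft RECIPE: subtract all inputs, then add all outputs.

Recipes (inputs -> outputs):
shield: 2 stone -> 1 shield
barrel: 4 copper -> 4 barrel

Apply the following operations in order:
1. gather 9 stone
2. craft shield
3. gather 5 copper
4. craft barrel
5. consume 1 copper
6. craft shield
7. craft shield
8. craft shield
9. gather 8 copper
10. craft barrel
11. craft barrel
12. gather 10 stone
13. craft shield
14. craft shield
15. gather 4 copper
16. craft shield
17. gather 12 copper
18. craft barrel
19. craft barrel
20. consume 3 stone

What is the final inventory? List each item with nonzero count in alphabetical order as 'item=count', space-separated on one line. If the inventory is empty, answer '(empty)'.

Answer: barrel=20 copper=8 shield=7 stone=2

Derivation:
After 1 (gather 9 stone): stone=9
After 2 (craft shield): shield=1 stone=7
After 3 (gather 5 copper): copper=5 shield=1 stone=7
After 4 (craft barrel): barrel=4 copper=1 shield=1 stone=7
After 5 (consume 1 copper): barrel=4 shield=1 stone=7
After 6 (craft shield): barrel=4 shield=2 stone=5
After 7 (craft shield): barrel=4 shield=3 stone=3
After 8 (craft shield): barrel=4 shield=4 stone=1
After 9 (gather 8 copper): barrel=4 copper=8 shield=4 stone=1
After 10 (craft barrel): barrel=8 copper=4 shield=4 stone=1
After 11 (craft barrel): barrel=12 shield=4 stone=1
After 12 (gather 10 stone): barrel=12 shield=4 stone=11
After 13 (craft shield): barrel=12 shield=5 stone=9
After 14 (craft shield): barrel=12 shield=6 stone=7
After 15 (gather 4 copper): barrel=12 copper=4 shield=6 stone=7
After 16 (craft shield): barrel=12 copper=4 shield=7 stone=5
After 17 (gather 12 copper): barrel=12 copper=16 shield=7 stone=5
After 18 (craft barrel): barrel=16 copper=12 shield=7 stone=5
After 19 (craft barrel): barrel=20 copper=8 shield=7 stone=5
After 20 (consume 3 stone): barrel=20 copper=8 shield=7 stone=2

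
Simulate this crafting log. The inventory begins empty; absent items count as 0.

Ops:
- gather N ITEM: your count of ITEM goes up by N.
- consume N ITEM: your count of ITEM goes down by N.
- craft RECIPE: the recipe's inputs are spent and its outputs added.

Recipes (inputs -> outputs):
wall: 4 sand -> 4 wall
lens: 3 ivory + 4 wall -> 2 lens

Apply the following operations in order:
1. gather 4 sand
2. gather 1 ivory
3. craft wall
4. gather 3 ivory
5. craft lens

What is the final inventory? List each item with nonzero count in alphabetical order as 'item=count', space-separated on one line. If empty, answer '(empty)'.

After 1 (gather 4 sand): sand=4
After 2 (gather 1 ivory): ivory=1 sand=4
After 3 (craft wall): ivory=1 wall=4
After 4 (gather 3 ivory): ivory=4 wall=4
After 5 (craft lens): ivory=1 lens=2

Answer: ivory=1 lens=2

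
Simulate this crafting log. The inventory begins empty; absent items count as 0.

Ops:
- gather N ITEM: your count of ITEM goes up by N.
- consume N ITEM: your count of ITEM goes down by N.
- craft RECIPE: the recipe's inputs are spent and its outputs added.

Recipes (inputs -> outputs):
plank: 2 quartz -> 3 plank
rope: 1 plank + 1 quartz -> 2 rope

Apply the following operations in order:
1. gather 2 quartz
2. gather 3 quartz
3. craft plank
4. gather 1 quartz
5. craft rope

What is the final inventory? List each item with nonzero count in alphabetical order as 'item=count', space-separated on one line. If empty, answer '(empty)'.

After 1 (gather 2 quartz): quartz=2
After 2 (gather 3 quartz): quartz=5
After 3 (craft plank): plank=3 quartz=3
After 4 (gather 1 quartz): plank=3 quartz=4
After 5 (craft rope): plank=2 quartz=3 rope=2

Answer: plank=2 quartz=3 rope=2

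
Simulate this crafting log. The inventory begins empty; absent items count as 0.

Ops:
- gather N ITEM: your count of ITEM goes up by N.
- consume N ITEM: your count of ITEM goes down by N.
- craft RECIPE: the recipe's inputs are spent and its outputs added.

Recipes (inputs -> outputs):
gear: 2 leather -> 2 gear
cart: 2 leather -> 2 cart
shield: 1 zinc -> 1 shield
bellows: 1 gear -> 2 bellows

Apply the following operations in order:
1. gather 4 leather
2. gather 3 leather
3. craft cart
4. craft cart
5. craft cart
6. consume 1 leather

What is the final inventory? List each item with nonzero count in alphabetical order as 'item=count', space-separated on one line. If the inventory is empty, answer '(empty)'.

After 1 (gather 4 leather): leather=4
After 2 (gather 3 leather): leather=7
After 3 (craft cart): cart=2 leather=5
After 4 (craft cart): cart=4 leather=3
After 5 (craft cart): cart=6 leather=1
After 6 (consume 1 leather): cart=6

Answer: cart=6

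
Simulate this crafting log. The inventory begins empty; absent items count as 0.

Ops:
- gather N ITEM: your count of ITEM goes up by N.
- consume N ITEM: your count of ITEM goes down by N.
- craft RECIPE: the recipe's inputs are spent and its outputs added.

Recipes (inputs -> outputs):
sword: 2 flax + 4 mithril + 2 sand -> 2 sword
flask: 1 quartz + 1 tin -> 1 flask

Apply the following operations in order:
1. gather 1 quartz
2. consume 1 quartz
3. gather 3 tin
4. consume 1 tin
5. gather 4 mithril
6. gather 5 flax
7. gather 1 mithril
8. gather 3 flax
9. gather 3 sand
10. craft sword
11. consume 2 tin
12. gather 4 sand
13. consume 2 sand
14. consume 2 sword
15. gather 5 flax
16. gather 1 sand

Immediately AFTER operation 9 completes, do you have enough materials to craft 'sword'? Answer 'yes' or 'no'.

Answer: yes

Derivation:
After 1 (gather 1 quartz): quartz=1
After 2 (consume 1 quartz): (empty)
After 3 (gather 3 tin): tin=3
After 4 (consume 1 tin): tin=2
After 5 (gather 4 mithril): mithril=4 tin=2
After 6 (gather 5 flax): flax=5 mithril=4 tin=2
After 7 (gather 1 mithril): flax=5 mithril=5 tin=2
After 8 (gather 3 flax): flax=8 mithril=5 tin=2
After 9 (gather 3 sand): flax=8 mithril=5 sand=3 tin=2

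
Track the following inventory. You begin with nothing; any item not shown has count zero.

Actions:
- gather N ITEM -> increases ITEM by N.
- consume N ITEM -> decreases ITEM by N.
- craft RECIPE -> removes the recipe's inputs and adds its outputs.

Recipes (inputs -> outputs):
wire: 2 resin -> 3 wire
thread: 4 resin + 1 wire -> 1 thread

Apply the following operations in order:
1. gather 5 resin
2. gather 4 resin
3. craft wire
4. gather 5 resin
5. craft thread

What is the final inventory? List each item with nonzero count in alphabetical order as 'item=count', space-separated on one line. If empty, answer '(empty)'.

Answer: resin=8 thread=1 wire=2

Derivation:
After 1 (gather 5 resin): resin=5
After 2 (gather 4 resin): resin=9
After 3 (craft wire): resin=7 wire=3
After 4 (gather 5 resin): resin=12 wire=3
After 5 (craft thread): resin=8 thread=1 wire=2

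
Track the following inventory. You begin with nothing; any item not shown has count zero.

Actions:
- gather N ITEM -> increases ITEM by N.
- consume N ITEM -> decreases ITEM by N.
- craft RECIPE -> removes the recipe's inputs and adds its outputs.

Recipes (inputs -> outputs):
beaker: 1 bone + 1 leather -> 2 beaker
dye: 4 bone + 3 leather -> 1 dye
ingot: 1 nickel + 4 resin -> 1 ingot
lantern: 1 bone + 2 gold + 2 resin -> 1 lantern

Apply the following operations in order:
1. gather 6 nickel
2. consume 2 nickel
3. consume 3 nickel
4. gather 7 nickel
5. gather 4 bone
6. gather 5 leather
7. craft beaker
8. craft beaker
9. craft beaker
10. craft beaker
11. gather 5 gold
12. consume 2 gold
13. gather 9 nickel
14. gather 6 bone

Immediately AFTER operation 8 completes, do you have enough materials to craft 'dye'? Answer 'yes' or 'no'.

Answer: no

Derivation:
After 1 (gather 6 nickel): nickel=6
After 2 (consume 2 nickel): nickel=4
After 3 (consume 3 nickel): nickel=1
After 4 (gather 7 nickel): nickel=8
After 5 (gather 4 bone): bone=4 nickel=8
After 6 (gather 5 leather): bone=4 leather=5 nickel=8
After 7 (craft beaker): beaker=2 bone=3 leather=4 nickel=8
After 8 (craft beaker): beaker=4 bone=2 leather=3 nickel=8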